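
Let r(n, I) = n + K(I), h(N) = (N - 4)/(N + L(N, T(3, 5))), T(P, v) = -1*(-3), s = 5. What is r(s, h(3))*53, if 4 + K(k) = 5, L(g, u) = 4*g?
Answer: 318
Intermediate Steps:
T(P, v) = 3
K(k) = 1 (K(k) = -4 + 5 = 1)
h(N) = (-4 + N)/(5*N) (h(N) = (N - 4)/(N + 4*N) = (-4 + N)/((5*N)) = (-4 + N)*(1/(5*N)) = (-4 + N)/(5*N))
r(n, I) = 1 + n (r(n, I) = n + 1 = 1 + n)
r(s, h(3))*53 = (1 + 5)*53 = 6*53 = 318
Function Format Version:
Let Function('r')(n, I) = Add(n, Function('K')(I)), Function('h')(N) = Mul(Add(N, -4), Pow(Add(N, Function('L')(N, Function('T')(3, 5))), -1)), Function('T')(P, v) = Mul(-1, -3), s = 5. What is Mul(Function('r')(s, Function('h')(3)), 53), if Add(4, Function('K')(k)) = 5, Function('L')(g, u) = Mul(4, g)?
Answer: 318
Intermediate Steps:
Function('T')(P, v) = 3
Function('K')(k) = 1 (Function('K')(k) = Add(-4, 5) = 1)
Function('h')(N) = Mul(Rational(1, 5), Pow(N, -1), Add(-4, N)) (Function('h')(N) = Mul(Add(N, -4), Pow(Add(N, Mul(4, N)), -1)) = Mul(Add(-4, N), Pow(Mul(5, N), -1)) = Mul(Add(-4, N), Mul(Rational(1, 5), Pow(N, -1))) = Mul(Rational(1, 5), Pow(N, -1), Add(-4, N)))
Function('r')(n, I) = Add(1, n) (Function('r')(n, I) = Add(n, 1) = Add(1, n))
Mul(Function('r')(s, Function('h')(3)), 53) = Mul(Add(1, 5), 53) = Mul(6, 53) = 318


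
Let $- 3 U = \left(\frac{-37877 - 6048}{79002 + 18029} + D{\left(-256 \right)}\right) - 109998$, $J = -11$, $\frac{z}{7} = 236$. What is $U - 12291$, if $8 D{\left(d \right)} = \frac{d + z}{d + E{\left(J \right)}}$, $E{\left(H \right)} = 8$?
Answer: $\frac{3519370020619}{144382128} \approx 24375.0$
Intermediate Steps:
$z = 1652$ ($z = 7 \cdot 236 = 1652$)
$D{\left(d \right)} = \frac{1652 + d}{8 \left(8 + d\right)}$ ($D{\left(d \right)} = \frac{\left(d + 1652\right) \frac{1}{d + 8}}{8} = \frac{\left(1652 + d\right) \frac{1}{8 + d}}{8} = \frac{\frac{1}{8 + d} \left(1652 + d\right)}{8} = \frac{1652 + d}{8 \left(8 + d\right)}$)
$U = \frac{5293970755867}{144382128}$ ($U = - \frac{\left(\frac{-37877 - 6048}{79002 + 18029} + \frac{1652 - 256}{8 \left(8 - 256\right)}\right) - 109998}{3} = - \frac{\left(- \frac{43925}{97031} + \frac{1}{8} \frac{1}{-248} \cdot 1396\right) - 109998}{3} = - \frac{\left(\left(-43925\right) \frac{1}{97031} + \frac{1}{8} \left(- \frac{1}{248}\right) 1396\right) - 109998}{3} = - \frac{\left(- \frac{43925}{97031} - \frac{349}{496}\right) - 109998}{3} = - \frac{- \frac{55650619}{48127376} - 109998}{3} = \left(- \frac{1}{3}\right) \left(- \frac{5293970755867}{48127376}\right) = \frac{5293970755867}{144382128} \approx 36666.0$)
$U - 12291 = \frac{5293970755867}{144382128} - 12291 = \frac{3519370020619}{144382128}$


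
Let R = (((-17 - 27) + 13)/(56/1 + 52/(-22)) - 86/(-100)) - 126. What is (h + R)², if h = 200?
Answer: 12004708356/2175625 ≈ 5517.8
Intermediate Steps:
R = -185434/1475 (R = ((-44 + 13)/(56*1 + 52*(-1/22)) - 86*(-1/100)) - 126 = (-31/(56 - 26/11) + 43/50) - 126 = (-31/590/11 + 43/50) - 126 = (-31*11/590 + 43/50) - 126 = (-341/590 + 43/50) - 126 = 416/1475 - 126 = -185434/1475 ≈ -125.72)
(h + R)² = (200 - 185434/1475)² = (109566/1475)² = 12004708356/2175625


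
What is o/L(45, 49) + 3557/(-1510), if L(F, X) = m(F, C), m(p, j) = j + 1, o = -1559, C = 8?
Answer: -2386103/13590 ≈ -175.58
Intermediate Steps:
m(p, j) = 1 + j
L(F, X) = 9 (L(F, X) = 1 + 8 = 9)
o/L(45, 49) + 3557/(-1510) = -1559/9 + 3557/(-1510) = -1559*1/9 + 3557*(-1/1510) = -1559/9 - 3557/1510 = -2386103/13590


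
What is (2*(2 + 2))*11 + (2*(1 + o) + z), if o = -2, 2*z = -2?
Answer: 85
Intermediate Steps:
z = -1 (z = (1/2)*(-2) = -1)
(2*(2 + 2))*11 + (2*(1 + o) + z) = (2*(2 + 2))*11 + (2*(1 - 2) - 1) = (2*4)*11 + (2*(-1) - 1) = 8*11 + (-2 - 1) = 88 - 3 = 85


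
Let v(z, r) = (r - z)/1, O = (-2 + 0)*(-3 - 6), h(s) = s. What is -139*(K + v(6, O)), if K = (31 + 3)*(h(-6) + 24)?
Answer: -86736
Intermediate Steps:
O = 18 (O = -2*(-9) = 18)
K = 612 (K = (31 + 3)*(-6 + 24) = 34*18 = 612)
v(z, r) = r - z (v(z, r) = (r - z)*1 = r - z)
-139*(K + v(6, O)) = -139*(612 + (18 - 1*6)) = -139*(612 + (18 - 6)) = -139*(612 + 12) = -139*624 = -86736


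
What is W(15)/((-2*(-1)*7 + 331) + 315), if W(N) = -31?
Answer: -31/660 ≈ -0.046970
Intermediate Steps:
W(15)/((-2*(-1)*7 + 331) + 315) = -31/((-2*(-1)*7 + 331) + 315) = -31/((2*7 + 331) + 315) = -31/((14 + 331) + 315) = -31/(345 + 315) = -31/660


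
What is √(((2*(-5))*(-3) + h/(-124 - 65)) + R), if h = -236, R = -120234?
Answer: 4*I*√29817795/63 ≈ 346.7*I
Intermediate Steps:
√(((2*(-5))*(-3) + h/(-124 - 65)) + R) = √(((2*(-5))*(-3) - 236/(-124 - 65)) - 120234) = √((-10*(-3) - 236/(-189)) - 120234) = √((30 - 236*(-1/189)) - 120234) = √((30 + 236/189) - 120234) = √(5906/189 - 120234) = √(-22718320/189) = 4*I*√29817795/63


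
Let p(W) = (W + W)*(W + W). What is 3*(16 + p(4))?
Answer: 240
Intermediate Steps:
p(W) = 4*W² (p(W) = (2*W)*(2*W) = 4*W²)
3*(16 + p(4)) = 3*(16 + 4*4²) = 3*(16 + 4*16) = 3*(16 + 64) = 3*80 = 240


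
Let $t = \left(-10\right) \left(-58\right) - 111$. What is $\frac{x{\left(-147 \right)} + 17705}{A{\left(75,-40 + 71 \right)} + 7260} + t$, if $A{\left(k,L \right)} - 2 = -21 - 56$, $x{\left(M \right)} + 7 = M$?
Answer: $\frac{3387316}{7185} \approx 471.44$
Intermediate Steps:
$x{\left(M \right)} = -7 + M$
$A{\left(k,L \right)} = -75$ ($A{\left(k,L \right)} = 2 - 77 = -75$)
$t = 469$ ($t = 580 - 111 = 469$)
$\frac{x{\left(-147 \right)} + 17705}{A{\left(75,-40 + 71 \right)} + 7260} + t = \frac{\left(-7 - 147\right) + 17705}{-75 + 7260} + 469 = \frac{-154 + 17705}{7185} + 469 = 17551 \cdot \frac{1}{7185} + 469 = \frac{17551}{7185} + 469 = \frac{3387316}{7185}$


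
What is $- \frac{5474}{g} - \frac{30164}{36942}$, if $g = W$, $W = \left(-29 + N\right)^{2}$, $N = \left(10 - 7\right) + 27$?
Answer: $- \frac{101125336}{18471} \approx -5474.8$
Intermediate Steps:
$N = 30$ ($N = 3 + 27 = 30$)
$W = 1$ ($W = \left(-29 + 30\right)^{2} = 1^{2} = 1$)
$g = 1$
$- \frac{5474}{g} - \frac{30164}{36942} = - \frac{5474}{1} - \frac{30164}{36942} = \left(-5474\right) 1 - \frac{15082}{18471} = -5474 - \frac{15082}{18471} = - \frac{101125336}{18471}$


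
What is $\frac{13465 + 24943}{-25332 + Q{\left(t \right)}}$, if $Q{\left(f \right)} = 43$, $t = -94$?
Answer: $- \frac{38408}{25289} \approx -1.5188$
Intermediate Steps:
$\frac{13465 + 24943}{-25332 + Q{\left(t \right)}} = \frac{13465 + 24943}{-25332 + 43} = \frac{38408}{-25289} = 38408 \left(- \frac{1}{25289}\right) = - \frac{38408}{25289}$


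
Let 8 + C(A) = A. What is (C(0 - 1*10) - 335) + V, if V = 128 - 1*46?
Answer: -271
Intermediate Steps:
C(A) = -8 + A
V = 82 (V = 128 - 46 = 82)
(C(0 - 1*10) - 335) + V = ((-8 + (0 - 1*10)) - 335) + 82 = ((-8 + (0 - 10)) - 335) + 82 = ((-8 - 10) - 335) + 82 = (-18 - 335) + 82 = -353 + 82 = -271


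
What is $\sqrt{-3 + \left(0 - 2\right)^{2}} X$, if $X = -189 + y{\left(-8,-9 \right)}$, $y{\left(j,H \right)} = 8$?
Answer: $-181$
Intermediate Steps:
$X = -181$ ($X = -189 + 8 = -181$)
$\sqrt{-3 + \left(0 - 2\right)^{2}} X = \sqrt{-3 + \left(0 - 2\right)^{2}} \left(-181\right) = \sqrt{-3 + \left(-2\right)^{2}} \left(-181\right) = \sqrt{-3 + 4} \left(-181\right) = \sqrt{1} \left(-181\right) = 1 \left(-181\right) = -181$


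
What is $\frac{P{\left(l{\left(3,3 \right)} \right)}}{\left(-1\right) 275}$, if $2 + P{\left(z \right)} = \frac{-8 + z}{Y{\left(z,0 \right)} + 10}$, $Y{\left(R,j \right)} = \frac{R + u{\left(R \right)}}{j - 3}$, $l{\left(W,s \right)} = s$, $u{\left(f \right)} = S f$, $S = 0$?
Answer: $\frac{23}{2475} \approx 0.0092929$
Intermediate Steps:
$u{\left(f \right)} = 0$ ($u{\left(f \right)} = 0 f = 0$)
$Y{\left(R,j \right)} = \frac{R}{-3 + j}$ ($Y{\left(R,j \right)} = \frac{R + 0}{j - 3} = \frac{R}{-3 + j}$)
$P{\left(z \right)} = -2 + \frac{-8 + z}{10 - \frac{z}{3}}$ ($P{\left(z \right)} = -2 + \frac{-8 + z}{\frac{z}{-3 + 0} + 10} = -2 + \frac{-8 + z}{\frac{z}{-3} + 10} = -2 + \frac{-8 + z}{z \left(- \frac{1}{3}\right) + 10} = -2 + \frac{-8 + z}{- \frac{z}{3} + 10} = -2 + \frac{-8 + z}{10 - \frac{z}{3}}$)
$\frac{P{\left(l{\left(3,3 \right)} \right)}}{\left(-1\right) 275} = \frac{\frac{1}{30 - 3} \left(-84 + 5 \cdot 3\right)}{\left(-1\right) 275} = \frac{\frac{1}{30 - 3} \left(-84 + 15\right)}{-275} = \frac{1}{27} \left(-69\right) \left(- \frac{1}{275}\right) = \left(- \frac{23}{9}\right) \left(- \frac{1}{275}\right) = \frac{23}{2475}$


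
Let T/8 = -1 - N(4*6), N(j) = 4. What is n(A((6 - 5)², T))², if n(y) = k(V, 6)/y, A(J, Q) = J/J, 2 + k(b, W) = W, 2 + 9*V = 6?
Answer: 16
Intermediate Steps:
V = 4/9 (V = -2/9 + (⅑)*6 = -2/9 + ⅔ = 4/9 ≈ 0.44444)
k(b, W) = -2 + W
T = -40 (T = 8*(-1 - 1*4) = 8*(-1 - 4) = 8*(-5) = -40)
A(J, Q) = 1
n(y) = 4/y (n(y) = (-2 + 6)/y = 4/y)
n(A((6 - 5)², T))² = (4/1)² = (4*1)² = 4² = 16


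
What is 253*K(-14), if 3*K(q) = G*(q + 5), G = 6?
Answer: -4554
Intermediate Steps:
K(q) = 10 + 2*q (K(q) = (6*(q + 5))/3 = (6*(5 + q))/3 = (30 + 6*q)/3 = 10 + 2*q)
253*K(-14) = 253*(10 + 2*(-14)) = 253*(10 - 28) = 253*(-18) = -4554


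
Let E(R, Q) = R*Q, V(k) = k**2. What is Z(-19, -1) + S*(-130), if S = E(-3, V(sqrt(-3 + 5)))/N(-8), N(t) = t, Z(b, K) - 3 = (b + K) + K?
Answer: -231/2 ≈ -115.50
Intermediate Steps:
Z(b, K) = 3 + b + 2*K (Z(b, K) = 3 + ((b + K) + K) = 3 + ((K + b) + K) = 3 + (b + 2*K) = 3 + b + 2*K)
E(R, Q) = Q*R
S = 3/4 (S = ((sqrt(-3 + 5))**2*(-3))/(-8) = ((sqrt(2))**2*(-3))*(-1/8) = (2*(-3))*(-1/8) = -6*(-1/8) = 3/4 ≈ 0.75000)
Z(-19, -1) + S*(-130) = (3 - 19 + 2*(-1)) + (3/4)*(-130) = (3 - 19 - 2) - 195/2 = -18 - 195/2 = -231/2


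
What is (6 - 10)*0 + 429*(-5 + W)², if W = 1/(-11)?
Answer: 122304/11 ≈ 11119.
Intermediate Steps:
W = -1/11 ≈ -0.090909
(6 - 10)*0 + 429*(-5 + W)² = (6 - 10)*0 + 429*(-5 - 1/11)² = -4*0 + 429*(-56/11)² = 0 + 429*(3136/121) = 0 + 122304/11 = 122304/11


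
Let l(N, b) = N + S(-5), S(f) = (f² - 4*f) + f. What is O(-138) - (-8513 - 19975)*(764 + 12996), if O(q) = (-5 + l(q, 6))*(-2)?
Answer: 391995086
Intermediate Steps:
S(f) = f² - 3*f
l(N, b) = 40 + N (l(N, b) = N - 5*(-3 - 5) = N - 5*(-8) = N + 40 = 40 + N)
O(q) = -70 - 2*q (O(q) = (-5 + (40 + q))*(-2) = (35 + q)*(-2) = -70 - 2*q)
O(-138) - (-8513 - 19975)*(764 + 12996) = (-70 - 2*(-138)) - (-8513 - 19975)*(764 + 12996) = (-70 + 276) - (-28488)*13760 = 206 - 1*(-391994880) = 206 + 391994880 = 391995086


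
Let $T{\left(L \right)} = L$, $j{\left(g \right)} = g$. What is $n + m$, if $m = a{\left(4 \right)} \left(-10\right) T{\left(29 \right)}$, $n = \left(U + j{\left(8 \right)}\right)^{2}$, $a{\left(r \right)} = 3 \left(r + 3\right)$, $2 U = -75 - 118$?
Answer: $\frac{6969}{4} \approx 1742.3$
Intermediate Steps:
$U = - \frac{193}{2}$ ($U = \frac{-75 - 118}{2} = \frac{1}{2} \left(-193\right) = - \frac{193}{2} \approx -96.5$)
$a{\left(r \right)} = 9 + 3 r$ ($a{\left(r \right)} = 3 \left(3 + r\right) = 9 + 3 r$)
$n = \frac{31329}{4}$ ($n = \left(- \frac{193}{2} + 8\right)^{2} = \left(- \frac{177}{2}\right)^{2} = \frac{31329}{4} \approx 7832.3$)
$m = -6090$ ($m = \left(9 + 3 \cdot 4\right) \left(-10\right) 29 = \left(9 + 12\right) \left(-10\right) 29 = 21 \left(-10\right) 29 = \left(-210\right) 29 = -6090$)
$n + m = \frac{31329}{4} - 6090 = \frac{6969}{4}$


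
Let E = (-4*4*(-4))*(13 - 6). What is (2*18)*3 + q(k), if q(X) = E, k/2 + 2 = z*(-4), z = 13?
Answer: 556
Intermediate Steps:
E = 448 (E = -16*(-4)*7 = 64*7 = 448)
k = -108 (k = -4 + 2*(13*(-4)) = -4 + 2*(-52) = -4 - 104 = -108)
q(X) = 448
(2*18)*3 + q(k) = (2*18)*3 + 448 = 36*3 + 448 = 108 + 448 = 556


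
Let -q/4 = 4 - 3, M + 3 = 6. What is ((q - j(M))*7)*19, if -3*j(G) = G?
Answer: -399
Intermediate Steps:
M = 3 (M = -3 + 6 = 3)
j(G) = -G/3
q = -4 (q = -4*(4 - 3) = -4*1 = -4)
((q - j(M))*7)*19 = ((-4 - (-1)*3/3)*7)*19 = ((-4 - 1*(-1))*7)*19 = ((-4 + 1)*7)*19 = -3*7*19 = -21*19 = -399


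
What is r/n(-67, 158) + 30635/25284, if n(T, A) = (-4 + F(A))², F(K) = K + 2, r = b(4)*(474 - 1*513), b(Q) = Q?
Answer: 99037/82173 ≈ 1.2052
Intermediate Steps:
r = -156 (r = 4*(474 - 1*513) = 4*(474 - 513) = 4*(-39) = -156)
F(K) = 2 + K
n(T, A) = (-2 + A)² (n(T, A) = (-4 + (2 + A))² = (-2 + A)²)
r/n(-67, 158) + 30635/25284 = -156/(-2 + 158)² + 30635/25284 = -156/(156²) + 30635*(1/25284) = -156/24336 + 30635/25284 = -156*1/24336 + 30635/25284 = -1/156 + 30635/25284 = 99037/82173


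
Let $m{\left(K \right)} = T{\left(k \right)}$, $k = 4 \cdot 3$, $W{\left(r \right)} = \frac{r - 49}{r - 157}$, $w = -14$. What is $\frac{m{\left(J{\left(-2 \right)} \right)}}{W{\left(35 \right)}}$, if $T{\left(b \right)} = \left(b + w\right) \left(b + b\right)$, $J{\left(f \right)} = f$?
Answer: $- \frac{2928}{7} \approx -418.29$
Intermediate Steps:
$W{\left(r \right)} = \frac{-49 + r}{-157 + r}$
$k = 12$
$T{\left(b \right)} = 2 b \left(-14 + b\right)$ ($T{\left(b \right)} = \left(b - 14\right) \left(b + b\right) = \left(-14 + b\right) 2 b = 2 b \left(-14 + b\right)$)
$m{\left(K \right)} = -48$ ($m{\left(K \right)} = 2 \cdot 12 \left(-14 + 12\right) = 2 \cdot 12 \left(-2\right) = -48$)
$\frac{m{\left(J{\left(-2 \right)} \right)}}{W{\left(35 \right)}} = - \frac{48}{\frac{1}{-157 + 35} \left(-49 + 35\right)} = - \frac{48}{\frac{1}{-122} \left(-14\right)} = - \frac{48}{\left(- \frac{1}{122}\right) \left(-14\right)} = - \frac{48}{\frac{7}{61}} = \left(-48\right) \frac{61}{7} = - \frac{2928}{7}$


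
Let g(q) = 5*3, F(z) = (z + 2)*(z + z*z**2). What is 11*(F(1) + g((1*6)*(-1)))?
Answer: 231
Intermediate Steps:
F(z) = (2 + z)*(z + z**3)
g(q) = 15
11*(F(1) + g((1*6)*(-1))) = 11*(1*(2 + 1 + 1**3 + 2*1**2) + 15) = 11*(1*(2 + 1 + 1 + 2*1) + 15) = 11*(1*(2 + 1 + 1 + 2) + 15) = 11*(1*6 + 15) = 11*(6 + 15) = 11*21 = 231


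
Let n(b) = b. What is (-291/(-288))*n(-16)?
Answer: -97/6 ≈ -16.167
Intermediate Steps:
(-291/(-288))*n(-16) = -291/(-288)*(-16) = -291*(-1/288)*(-16) = (97/96)*(-16) = -97/6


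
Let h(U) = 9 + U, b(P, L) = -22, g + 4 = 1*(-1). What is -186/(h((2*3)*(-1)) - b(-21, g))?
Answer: -186/25 ≈ -7.4400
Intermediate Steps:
g = -5 (g = -4 + 1*(-1) = -4 - 1 = -5)
-186/(h((2*3)*(-1)) - b(-21, g)) = -186/((9 + (2*3)*(-1)) - 1*(-22)) = -186/((9 + 6*(-1)) + 22) = -186/((9 - 6) + 22) = -186/(3 + 22) = -186/25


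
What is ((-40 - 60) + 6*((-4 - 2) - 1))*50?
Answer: -7100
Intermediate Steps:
((-40 - 60) + 6*((-4 - 2) - 1))*50 = (-100 + 6*(-6 - 1))*50 = (-100 + 6*(-7))*50 = (-100 - 42)*50 = -142*50 = -7100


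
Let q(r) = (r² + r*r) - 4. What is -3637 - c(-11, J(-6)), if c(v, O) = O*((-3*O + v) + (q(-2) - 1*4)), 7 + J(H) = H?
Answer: -3273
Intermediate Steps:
q(r) = -4 + 2*r² (q(r) = (r² + r²) - 4 = 2*r² - 4 = -4 + 2*r²)
J(H) = -7 + H
c(v, O) = O*(v - 3*O) (c(v, O) = O*((-3*O + v) + ((-4 + 2*(-2)²) - 1*4)) = O*((v - 3*O) + ((-4 + 2*4) - 4)) = O*((v - 3*O) + ((-4 + 8) - 4)) = O*((v - 3*O) + (4 - 4)) = O*((v - 3*O) + 0) = O*(v - 3*O))
-3637 - c(-11, J(-6)) = -3637 - (-7 - 6)*(-11 - 3*(-7 - 6)) = -3637 - (-13)*(-11 - 3*(-13)) = -3637 - (-13)*(-11 + 39) = -3637 - (-13)*28 = -3637 - 1*(-364) = -3637 + 364 = -3273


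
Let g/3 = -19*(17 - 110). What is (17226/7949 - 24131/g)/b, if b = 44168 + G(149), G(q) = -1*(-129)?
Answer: -100502293/1866571437753 ≈ -5.3843e-5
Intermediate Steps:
g = 5301 (g = 3*(-19*(17 - 110)) = 3*(-19*(-93)) = 3*1767 = 5301)
G(q) = 129
b = 44297 (b = 44168 + 129 = 44297)
(17226/7949 - 24131/g)/b = (17226/7949 - 24131/5301)/44297 = (17226*(1/7949) - 24131*1/5301)*(1/44297) = (17226/7949 - 24131/5301)*(1/44297) = -100502293/42137649*1/44297 = -100502293/1866571437753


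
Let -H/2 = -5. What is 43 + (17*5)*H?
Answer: 893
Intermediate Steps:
H = 10 (H = -2*(-5) = 10)
43 + (17*5)*H = 43 + (17*5)*10 = 43 + 85*10 = 43 + 850 = 893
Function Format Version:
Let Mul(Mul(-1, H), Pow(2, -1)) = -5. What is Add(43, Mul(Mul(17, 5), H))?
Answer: 893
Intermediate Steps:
H = 10 (H = Mul(-2, -5) = 10)
Add(43, Mul(Mul(17, 5), H)) = Add(43, Mul(Mul(17, 5), 10)) = Add(43, Mul(85, 10)) = Add(43, 850) = 893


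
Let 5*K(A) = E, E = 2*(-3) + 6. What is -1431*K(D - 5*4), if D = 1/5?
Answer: 0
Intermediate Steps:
D = ⅕ ≈ 0.20000
E = 0 (E = -6 + 6 = 0)
K(A) = 0 (K(A) = (⅕)*0 = 0)
-1431*K(D - 5*4) = -1431*0 = 0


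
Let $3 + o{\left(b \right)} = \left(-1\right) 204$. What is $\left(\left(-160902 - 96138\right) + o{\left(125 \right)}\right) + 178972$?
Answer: $-78275$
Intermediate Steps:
$o{\left(b \right)} = -207$ ($o{\left(b \right)} = -3 - 204 = -207$)
$\left(\left(-160902 - 96138\right) + o{\left(125 \right)}\right) + 178972 = \left(\left(-160902 - 96138\right) - 207\right) + 178972 = \left(-257040 - 207\right) + 178972 = -257247 + 178972 = -78275$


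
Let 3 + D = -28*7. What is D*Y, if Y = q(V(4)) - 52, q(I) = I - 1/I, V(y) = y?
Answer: 38407/4 ≈ 9601.8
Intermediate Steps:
D = -199 (D = -3 - 28*7 = -3 - 196 = -199)
Y = -193/4 (Y = (4 - 1/4) - 52 = (4 - 1*¼) - 52 = (4 - ¼) - 52 = 15/4 - 52 = -193/4 ≈ -48.250)
D*Y = -199*(-193/4) = 38407/4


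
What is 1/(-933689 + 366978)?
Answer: -1/566711 ≈ -1.7646e-6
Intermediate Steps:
1/(-933689 + 366978) = 1/(-566711) = -1/566711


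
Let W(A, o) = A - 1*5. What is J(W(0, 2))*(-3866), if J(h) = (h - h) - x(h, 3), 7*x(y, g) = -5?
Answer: -19330/7 ≈ -2761.4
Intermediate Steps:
x(y, g) = -5/7 (x(y, g) = (1/7)*(-5) = -5/7)
W(A, o) = -5 + A (W(A, o) = A - 5 = -5 + A)
J(h) = 5/7 (J(h) = (h - h) - 1*(-5/7) = 0 + 5/7 = 5/7)
J(W(0, 2))*(-3866) = (5/7)*(-3866) = -19330/7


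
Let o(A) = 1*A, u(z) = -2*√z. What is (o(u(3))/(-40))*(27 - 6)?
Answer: 21*√3/20 ≈ 1.8187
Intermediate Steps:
o(A) = A
(o(u(3))/(-40))*(27 - 6) = (-2*√3/(-40))*(27 - 6) = (-2*√3*(-1/40))*21 = (√3/20)*21 = 21*√3/20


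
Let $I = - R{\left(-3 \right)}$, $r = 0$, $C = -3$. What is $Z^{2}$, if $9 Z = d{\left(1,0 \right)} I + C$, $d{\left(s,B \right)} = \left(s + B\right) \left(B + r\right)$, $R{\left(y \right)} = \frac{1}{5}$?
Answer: $\frac{1}{9} \approx 0.11111$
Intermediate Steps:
$R{\left(y \right)} = \frac{1}{5}$
$I = - \frac{1}{5}$ ($I = \left(-1\right) \frac{1}{5} = - \frac{1}{5} \approx -0.2$)
$d{\left(s,B \right)} = B \left(B + s\right)$ ($d{\left(s,B \right)} = \left(s + B\right) \left(B + 0\right) = \left(B + s\right) B = B \left(B + s\right)$)
$Z = - \frac{1}{3}$ ($Z = \frac{0 \left(0 + 1\right) \left(- \frac{1}{5}\right) - 3}{9} = \frac{0 \cdot 1 \left(- \frac{1}{5}\right) - 3}{9} = \frac{0 \left(- \frac{1}{5}\right) - 3}{9} = \frac{0 - 3}{9} = \frac{1}{9} \left(-3\right) = - \frac{1}{3} \approx -0.33333$)
$Z^{2} = \left(- \frac{1}{3}\right)^{2} = \frac{1}{9}$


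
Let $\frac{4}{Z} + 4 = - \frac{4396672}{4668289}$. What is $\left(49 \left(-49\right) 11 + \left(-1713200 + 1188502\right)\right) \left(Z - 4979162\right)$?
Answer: $\frac{15826256341733499207}{5767457} \approx 2.7441 \cdot 10^{12}$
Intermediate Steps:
$Z = - \frac{4668289}{5767457}$ ($Z = \frac{4}{-4 - \frac{4396672}{4668289}} = \frac{4}{- \frac{23069828}{4668289}} = 4 \left(- \frac{4668289}{23069828}\right) = - \frac{4668289}{5767457} \approx -0.80942$)
$\left(49 \left(-49\right) 11 + \left(-1713200 + 1188502\right)\right) \left(Z - 4979162\right) = \left(49 \left(-49\right) 11 + \left(-1713200 + 1188502\right)\right) \left(- \frac{4668289}{5767457} - 4979162\right) = \left(\left(-2401\right) 11 - 524698\right) \left(- \frac{28717107399323}{5767457}\right) = \left(-26411 - 524698\right) \left(- \frac{28717107399323}{5767457}\right) = \left(-551109\right) \left(- \frac{28717107399323}{5767457}\right) = \frac{15826256341733499207}{5767457}$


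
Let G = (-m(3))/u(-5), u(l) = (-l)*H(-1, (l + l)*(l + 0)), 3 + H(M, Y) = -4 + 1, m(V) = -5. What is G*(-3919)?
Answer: 3919/6 ≈ 653.17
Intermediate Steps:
H(M, Y) = -6 (H(M, Y) = -3 + (-4 + 1) = -3 - 3 = -6)
u(l) = 6*l (u(l) = -l*(-6) = 6*l)
G = -⅙ (G = (-1*(-5))/((6*(-5))) = 5/(-30) = 5*(-1/30) = -⅙ ≈ -0.16667)
G*(-3919) = -⅙*(-3919) = 3919/6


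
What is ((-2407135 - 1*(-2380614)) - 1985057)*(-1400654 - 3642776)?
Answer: 10145252832540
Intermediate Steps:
((-2407135 - 1*(-2380614)) - 1985057)*(-1400654 - 3642776) = ((-2407135 + 2380614) - 1985057)*(-5043430) = (-26521 - 1985057)*(-5043430) = -2011578*(-5043430) = 10145252832540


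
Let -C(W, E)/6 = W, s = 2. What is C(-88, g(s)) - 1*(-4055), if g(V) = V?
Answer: 4583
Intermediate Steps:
C(W, E) = -6*W
C(-88, g(s)) - 1*(-4055) = -6*(-88) - 1*(-4055) = 528 + 4055 = 4583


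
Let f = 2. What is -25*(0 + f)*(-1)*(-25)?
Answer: -1250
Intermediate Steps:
-25*(0 + f)*(-1)*(-25) = -25*(0 + 2)*(-1)*(-25) = -50*(-1)*(-25) = -25*(-2)*(-25) = 50*(-25) = -1250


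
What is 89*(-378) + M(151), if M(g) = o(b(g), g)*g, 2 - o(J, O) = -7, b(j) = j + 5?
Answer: -32283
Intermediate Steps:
b(j) = 5 + j
o(J, O) = 9 (o(J, O) = 2 - 1*(-7) = 2 + 7 = 9)
M(g) = 9*g
89*(-378) + M(151) = 89*(-378) + 9*151 = -33642 + 1359 = -32283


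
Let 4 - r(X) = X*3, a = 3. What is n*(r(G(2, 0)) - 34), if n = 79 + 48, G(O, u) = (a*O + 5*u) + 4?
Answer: -7620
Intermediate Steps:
G(O, u) = 4 + 3*O + 5*u (G(O, u) = (3*O + 5*u) + 4 = 4 + 3*O + 5*u)
r(X) = 4 - 3*X (r(X) = 4 - X*3 = 4 - 3*X)
n = 127
n*(r(G(2, 0)) - 34) = 127*((4 - 3*(4 + 3*2 + 5*0)) - 34) = 127*((4 - 3*(4 + 6 + 0)) - 34) = 127*((4 - 3*10) - 34) = 127*((4 - 30) - 34) = 127*(-26 - 34) = 127*(-60) = -7620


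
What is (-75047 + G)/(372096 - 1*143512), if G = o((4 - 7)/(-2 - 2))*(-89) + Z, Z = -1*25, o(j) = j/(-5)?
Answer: -1501173/4571680 ≈ -0.32836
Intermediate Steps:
o(j) = -j/5 (o(j) = j*(-1/5) = -j/5)
Z = -25
G = -233/20 (G = -(4 - 7)/(5*(-2 - 2))*(-89) - 25 = -(-3)/(5*(-4))*(-89) - 25 = -(-3)*(-1)/(5*4)*(-89) - 25 = -1/5*3/4*(-89) - 25 = -3/20*(-89) - 25 = 267/20 - 25 = -233/20 ≈ -11.650)
(-75047 + G)/(372096 - 1*143512) = (-75047 - 233/20)/(372096 - 1*143512) = -1501173/(20*(372096 - 143512)) = -1501173/20/228584 = -1501173/20*1/228584 = -1501173/4571680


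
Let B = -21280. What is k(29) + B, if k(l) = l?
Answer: -21251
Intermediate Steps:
k(29) + B = 29 - 21280 = -21251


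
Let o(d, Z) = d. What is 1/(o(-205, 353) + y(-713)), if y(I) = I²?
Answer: 1/508164 ≈ 1.9679e-6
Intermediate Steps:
1/(o(-205, 353) + y(-713)) = 1/(-205 + (-713)²) = 1/(-205 + 508369) = 1/508164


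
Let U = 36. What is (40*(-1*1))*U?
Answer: -1440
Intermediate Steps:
(40*(-1*1))*U = (40*(-1*1))*36 = (40*(-1))*36 = -40*36 = -1440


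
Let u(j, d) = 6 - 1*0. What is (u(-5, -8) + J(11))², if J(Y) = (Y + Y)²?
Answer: 240100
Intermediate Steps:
u(j, d) = 6 (u(j, d) = 6 + 0 = 6)
J(Y) = 4*Y² (J(Y) = (2*Y)² = 4*Y²)
(u(-5, -8) + J(11))² = (6 + 4*11²)² = (6 + 4*121)² = (6 + 484)² = 490² = 240100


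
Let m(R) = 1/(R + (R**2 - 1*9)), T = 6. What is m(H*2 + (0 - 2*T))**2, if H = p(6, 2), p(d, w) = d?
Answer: 1/81 ≈ 0.012346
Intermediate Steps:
H = 6
m(R) = 1/(-9 + R + R**2) (m(R) = 1/(R + (R**2 - 9)) = 1/(R + (-9 + R**2)) = 1/(-9 + R + R**2))
m(H*2 + (0 - 2*T))**2 = (1/(-9 + (6*2 + (0 - 2*6)) + (6*2 + (0 - 2*6))**2))**2 = (1/(-9 + (12 + (0 - 12)) + (12 + (0 - 12))**2))**2 = (1/(-9 + (12 - 12) + (12 - 12)**2))**2 = (1/(-9 + 0 + 0**2))**2 = (1/(-9 + 0 + 0))**2 = (1/(-9))**2 = (-1/9)**2 = 1/81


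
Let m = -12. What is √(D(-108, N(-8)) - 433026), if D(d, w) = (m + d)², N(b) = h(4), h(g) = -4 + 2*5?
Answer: 3*I*√46514 ≈ 647.01*I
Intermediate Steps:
h(g) = 6 (h(g) = -4 + 10 = 6)
N(b) = 6
D(d, w) = (-12 + d)²
√(D(-108, N(-8)) - 433026) = √((-12 - 108)² - 433026) = √((-120)² - 433026) = √(14400 - 433026) = √(-418626) = 3*I*√46514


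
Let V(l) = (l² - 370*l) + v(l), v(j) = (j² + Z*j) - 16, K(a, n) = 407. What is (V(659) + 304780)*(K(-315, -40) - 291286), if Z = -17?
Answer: -267112149547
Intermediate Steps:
v(j) = -16 + j² - 17*j (v(j) = (j² - 17*j) - 16 = -16 + j² - 17*j)
V(l) = -16 - 387*l + 2*l² (V(l) = (l² - 370*l) + (-16 + l² - 17*l) = -16 - 387*l + 2*l²)
(V(659) + 304780)*(K(-315, -40) - 291286) = ((-16 - 387*659 + 2*659²) + 304780)*(407 - 291286) = ((-16 - 255033 + 2*434281) + 304780)*(-290879) = ((-16 - 255033 + 868562) + 304780)*(-290879) = (613513 + 304780)*(-290879) = 918293*(-290879) = -267112149547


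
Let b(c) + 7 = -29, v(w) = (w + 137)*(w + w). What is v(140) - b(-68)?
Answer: 77596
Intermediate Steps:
v(w) = 2*w*(137 + w) (v(w) = (137 + w)*(2*w) = 2*w*(137 + w))
b(c) = -36 (b(c) = -7 - 29 = -36)
v(140) - b(-68) = 2*140*(137 + 140) - 1*(-36) = 2*140*277 + 36 = 77560 + 36 = 77596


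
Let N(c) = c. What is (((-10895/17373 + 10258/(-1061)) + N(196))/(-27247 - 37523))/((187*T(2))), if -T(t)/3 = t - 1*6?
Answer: -3423047759/2679087840101640 ≈ -1.2777e-6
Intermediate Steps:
T(t) = 18 - 3*t (T(t) = -3*(t - 1*6) = -3*(t - 6) = -3*(-6 + t) = 18 - 3*t)
(((-10895/17373 + 10258/(-1061)) + N(196))/(-27247 - 37523))/((187*T(2))) = (((-10895/17373 + 10258/(-1061)) + 196)/(-27247 - 37523))/((187*(18 - 3*2))) = (((-10895*1/17373 + 10258*(-1/1061)) + 196)/(-64770))/((187*(18 - 6))) = (((-10895/17373 - 10258/1061) + 196)*(-1/64770))/((187*12)) = ((-189771829/18432753 + 196)*(-1/64770))/2244 = ((3423047759/18432753)*(-1/64770))*(1/2244) = -3423047759/1193889411810*1/2244 = -3423047759/2679087840101640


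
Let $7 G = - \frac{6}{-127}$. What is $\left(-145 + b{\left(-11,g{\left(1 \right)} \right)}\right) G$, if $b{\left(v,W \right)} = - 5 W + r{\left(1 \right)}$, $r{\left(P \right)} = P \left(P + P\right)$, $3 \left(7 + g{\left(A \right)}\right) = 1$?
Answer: $- \frac{94}{127} \approx -0.74016$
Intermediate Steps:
$g{\left(A \right)} = - \frac{20}{3}$ ($g{\left(A \right)} = -7 + \frac{1}{3} \cdot 1 = -7 + \frac{1}{3} = - \frac{20}{3}$)
$r{\left(P \right)} = 2 P^{2}$ ($r{\left(P \right)} = P 2 P = 2 P^{2}$)
$G = \frac{6}{889}$ ($G = \frac{\left(-6\right) \frac{1}{-127}}{7} = \frac{\left(-6\right) \left(- \frac{1}{127}\right)}{7} = \frac{1}{7} \cdot \frac{6}{127} = \frac{6}{889} \approx 0.0067492$)
$b{\left(v,W \right)} = 2 - 5 W$ ($b{\left(v,W \right)} = - 5 W + 2 \cdot 1^{2} = - 5 W + 2 \cdot 1 = - 5 W + 2 = 2 - 5 W$)
$\left(-145 + b{\left(-11,g{\left(1 \right)} \right)}\right) G = \left(-145 + \left(2 - - \frac{100}{3}\right)\right) \frac{6}{889} = \left(-145 + \left(2 + \frac{100}{3}\right)\right) \frac{6}{889} = \left(-145 + \frac{106}{3}\right) \frac{6}{889} = \left(- \frac{329}{3}\right) \frac{6}{889} = - \frac{94}{127}$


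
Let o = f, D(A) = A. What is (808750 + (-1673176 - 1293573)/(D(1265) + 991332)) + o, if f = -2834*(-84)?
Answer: 1039053528433/992597 ≈ 1.0468e+6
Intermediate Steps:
f = 238056
o = 238056
(808750 + (-1673176 - 1293573)/(D(1265) + 991332)) + o = (808750 + (-1673176 - 1293573)/(1265 + 991332)) + 238056 = (808750 - 2966749/992597) + 238056 = 802759857001/992597 + 238056 = 1039053528433/992597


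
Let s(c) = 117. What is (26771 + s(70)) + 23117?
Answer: 50005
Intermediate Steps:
(26771 + s(70)) + 23117 = (26771 + 117) + 23117 = 26888 + 23117 = 50005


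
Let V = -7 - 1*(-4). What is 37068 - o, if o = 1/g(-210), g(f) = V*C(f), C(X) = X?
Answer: 23352839/630 ≈ 37068.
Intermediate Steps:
V = -3 (V = -7 + 4 = -3)
g(f) = -3*f
o = 1/630 (o = 1/(-3*(-210)) = 1/630 ≈ 0.0015873)
37068 - o = 37068 - 1*1/630 = 37068 - 1/630 = 23352839/630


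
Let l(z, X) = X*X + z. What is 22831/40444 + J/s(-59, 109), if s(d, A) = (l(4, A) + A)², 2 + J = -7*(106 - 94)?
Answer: 821093419933/1454528379996 ≈ 0.56451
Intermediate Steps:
l(z, X) = z + X² (l(z, X) = X² + z = z + X²)
J = -86 (J = -2 - 7*(106 - 94) = -2 - 7*12 = -2 - 84 = -86)
s(d, A) = (4 + A + A²)² (s(d, A) = ((4 + A²) + A)² = (4 + A + A²)²)
22831/40444 + J/s(-59, 109) = 22831/40444 - 86/(4 + 109 + 109²)² = 22831*(1/40444) - 86/(4 + 109 + 11881)² = 22831/40444 - 86/(11994²) = 22831/40444 - 86/143856036 = 22831/40444 - 86*1/143856036 = 22831/40444 - 43/71928018 = 821093419933/1454528379996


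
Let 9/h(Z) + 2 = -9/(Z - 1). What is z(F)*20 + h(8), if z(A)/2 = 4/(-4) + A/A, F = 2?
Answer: -63/23 ≈ -2.7391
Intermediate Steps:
z(A) = 0 (z(A) = 2*(4/(-4) + A/A) = 2*(4*(-¼) + 1) = 2*(-1 + 1) = 2*0 = 0)
h(Z) = 9/(-2 - 9/(-1 + Z)) (h(Z) = 9/(-2 - 9/(Z - 1)) = 9/(-2 - 9/(-1 + Z)))
z(F)*20 + h(8) = 0*20 + 9*(1 - 1*8)/(7 + 2*8) = 0 + 9*(1 - 8)/(7 + 16) = 0 + 9*(-7)/23 = 0 + 9*(1/23)*(-7) = 0 - 63/23 = -63/23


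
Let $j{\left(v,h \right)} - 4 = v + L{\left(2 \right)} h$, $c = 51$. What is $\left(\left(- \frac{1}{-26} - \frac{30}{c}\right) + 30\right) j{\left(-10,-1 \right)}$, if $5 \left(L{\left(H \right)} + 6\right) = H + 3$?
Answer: $- \frac{13017}{442} \approx -29.45$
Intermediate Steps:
$L{\left(H \right)} = - \frac{27}{5} + \frac{H}{5}$ ($L{\left(H \right)} = -6 + \frac{H + 3}{5} = -6 + \frac{3 + H}{5} = -6 + \left(\frac{3}{5} + \frac{H}{5}\right) = - \frac{27}{5} + \frac{H}{5}$)
$j{\left(v,h \right)} = 4 + v - 5 h$ ($j{\left(v,h \right)} = 4 + \left(v + \left(- \frac{27}{5} + \frac{1}{5} \cdot 2\right) h\right) = 4 + \left(v + \left(- \frac{27}{5} + \frac{2}{5}\right) h\right) = 4 - \left(- v + 5 h\right) = 4 + v - 5 h$)
$\left(\left(- \frac{1}{-26} - \frac{30}{c}\right) + 30\right) j{\left(-10,-1 \right)} = \left(\left(- \frac{1}{-26} - \frac{30}{51}\right) + 30\right) \left(4 - 10 - -5\right) = \left(\left(\left(-1\right) \left(- \frac{1}{26}\right) - \frac{10}{17}\right) + 30\right) \left(4 - 10 + 5\right) = \left(\left(\frac{1}{26} - \frac{10}{17}\right) + 30\right) \left(-1\right) = \left(- \frac{243}{442} + 30\right) \left(-1\right) = \frac{13017}{442} \left(-1\right) = - \frac{13017}{442}$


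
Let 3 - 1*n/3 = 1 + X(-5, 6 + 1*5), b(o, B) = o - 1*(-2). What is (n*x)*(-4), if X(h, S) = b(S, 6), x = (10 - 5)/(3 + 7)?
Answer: 66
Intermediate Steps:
x = ½ (x = 5/10 = 5*(⅒) = ½ ≈ 0.50000)
b(o, B) = 2 + o (b(o, B) = o + 2 = 2 + o)
X(h, S) = 2 + S
n = -33 (n = 9 - 3*(1 + (2 + (6 + 1*5))) = 9 - 3*(1 + (2 + (6 + 5))) = 9 - 3*(1 + (2 + 11)) = 9 - 3*(1 + 13) = 9 - 3*14 = 9 - 42 = -33)
(n*x)*(-4) = -33*½*(-4) = -33/2*(-4) = 66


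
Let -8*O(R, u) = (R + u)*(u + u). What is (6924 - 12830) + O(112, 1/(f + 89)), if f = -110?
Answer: -10415833/1764 ≈ -5904.7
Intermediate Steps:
O(R, u) = -u*(R + u)/4 (O(R, u) = -(R + u)*(u + u)/8 = -(R + u)*2*u/8 = -u*(R + u)/4)
(6924 - 12830) + O(112, 1/(f + 89)) = (6924 - 12830) - (112 + 1/(-110 + 89))/(4*(-110 + 89)) = -5906 - ¼*(112 + 1/(-21))/(-21) = -5906 - ¼*(-1/21)*(112 - 1/21) = -5906 - ¼*(-1/21)*2351/21 = -5906 + 2351/1764 = -10415833/1764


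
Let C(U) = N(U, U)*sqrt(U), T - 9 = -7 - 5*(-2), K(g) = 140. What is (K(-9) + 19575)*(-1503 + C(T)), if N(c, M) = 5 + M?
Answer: -29631645 + 670310*sqrt(3) ≈ -2.8471e+7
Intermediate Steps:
T = 12 (T = 9 + (-7 - 5*(-2)) = 9 + (-7 + 10) = 9 + 3 = 12)
C(U) = sqrt(U)*(5 + U) (C(U) = (5 + U)*sqrt(U) = sqrt(U)*(5 + U))
(K(-9) + 19575)*(-1503 + C(T)) = (140 + 19575)*(-1503 + sqrt(12)*(5 + 12)) = 19715*(-1503 + (2*sqrt(3))*17) = 19715*(-1503 + 34*sqrt(3)) = -29631645 + 670310*sqrt(3)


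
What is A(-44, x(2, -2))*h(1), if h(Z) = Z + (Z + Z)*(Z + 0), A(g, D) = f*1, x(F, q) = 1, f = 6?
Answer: 18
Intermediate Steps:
A(g, D) = 6 (A(g, D) = 6*1 = 6)
h(Z) = Z + 2*Z**2 (h(Z) = Z + (2*Z)*Z = Z + 2*Z**2)
A(-44, x(2, -2))*h(1) = 6*(1*(1 + 2*1)) = 6*(1*(1 + 2)) = 6*(1*3) = 6*3 = 18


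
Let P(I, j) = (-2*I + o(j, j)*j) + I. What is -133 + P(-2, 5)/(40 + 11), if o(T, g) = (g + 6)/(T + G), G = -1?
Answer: -9023/68 ≈ -132.69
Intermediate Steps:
o(T, g) = (6 + g)/(-1 + T) (o(T, g) = (g + 6)/(T - 1) = (6 + g)/(-1 + T))
P(I, j) = -I + j*(6 + j)/(-1 + j) (P(I, j) = (-2*I + ((6 + j)/(-1 + j))*j) + I = (-2*I + j*(6 + j)/(-1 + j)) + I = -I + j*(6 + j)/(-1 + j))
-133 + P(-2, 5)/(40 + 11) = -133 + ((5*(6 + 5) - 1*(-2)*(-1 + 5))/(-1 + 5))/(40 + 11) = -133 + ((5*11 - 1*(-2)*4)/4)/51 = -133 + ((55 + 8)/4)*(1/51) = -133 + ((1/4)*63)*(1/51) = -133 + (63/4)*(1/51) = -133 + 21/68 = -9023/68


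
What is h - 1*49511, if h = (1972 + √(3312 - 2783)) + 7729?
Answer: -39787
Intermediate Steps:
h = 9724 (h = (1972 + √529) + 7729 = (1972 + 23) + 7729 = 1995 + 7729 = 9724)
h - 1*49511 = 9724 - 1*49511 = 9724 - 49511 = -39787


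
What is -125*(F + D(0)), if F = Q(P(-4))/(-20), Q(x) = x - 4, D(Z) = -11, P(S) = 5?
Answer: 5525/4 ≈ 1381.3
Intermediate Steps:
Q(x) = -4 + x
F = -1/20 (F = (-4 + 5)/(-20) = 1*(-1/20) = -1/20 ≈ -0.050000)
-125*(F + D(0)) = -125*(-1/20 - 11) = -125*(-221/20) = 5525/4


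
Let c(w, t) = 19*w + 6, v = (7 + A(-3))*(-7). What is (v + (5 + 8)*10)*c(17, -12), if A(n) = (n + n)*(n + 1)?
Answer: -987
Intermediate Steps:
A(n) = 2*n*(1 + n) (A(n) = (2*n)*(1 + n) = 2*n*(1 + n))
v = -133 (v = (7 + 2*(-3)*(1 - 3))*(-7) = (7 + 2*(-3)*(-2))*(-7) = (7 + 12)*(-7) = 19*(-7) = -133)
c(w, t) = 6 + 19*w
(v + (5 + 8)*10)*c(17, -12) = (-133 + (5 + 8)*10)*(6 + 19*17) = (-133 + 13*10)*(6 + 323) = (-133 + 130)*329 = -3*329 = -987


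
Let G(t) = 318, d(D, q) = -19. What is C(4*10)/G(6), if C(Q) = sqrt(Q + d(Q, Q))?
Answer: sqrt(21)/318 ≈ 0.014411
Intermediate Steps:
C(Q) = sqrt(-19 + Q) (C(Q) = sqrt(Q - 19) = sqrt(-19 + Q))
C(4*10)/G(6) = sqrt(-19 + 4*10)/318 = sqrt(-19 + 40)*(1/318) = sqrt(21)*(1/318) = sqrt(21)/318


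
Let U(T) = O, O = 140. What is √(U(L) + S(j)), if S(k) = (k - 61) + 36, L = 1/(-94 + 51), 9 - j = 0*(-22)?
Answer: 2*√31 ≈ 11.136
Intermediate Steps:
j = 9 (j = 9 - 0*(-22) = 9 - 1*0 = 9 + 0 = 9)
L = -1/43 (L = 1/(-43) = -1/43 ≈ -0.023256)
U(T) = 140
S(k) = -25 + k (S(k) = (-61 + k) + 36 = -25 + k)
√(U(L) + S(j)) = √(140 + (-25 + 9)) = √(140 - 16) = √124 = 2*√31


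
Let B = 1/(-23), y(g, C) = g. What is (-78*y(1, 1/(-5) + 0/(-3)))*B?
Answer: 78/23 ≈ 3.3913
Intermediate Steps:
B = -1/23 ≈ -0.043478
(-78*y(1, 1/(-5) + 0/(-3)))*B = -78*1*(-1/23) = -78*(-1/23) = 78/23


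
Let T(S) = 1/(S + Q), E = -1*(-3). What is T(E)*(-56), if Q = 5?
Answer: -7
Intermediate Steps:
E = 3
T(S) = 1/(5 + S) (T(S) = 1/(S + 5) = 1/(5 + S))
T(E)*(-56) = -56/(5 + 3) = -56/8 = (1/8)*(-56) = -7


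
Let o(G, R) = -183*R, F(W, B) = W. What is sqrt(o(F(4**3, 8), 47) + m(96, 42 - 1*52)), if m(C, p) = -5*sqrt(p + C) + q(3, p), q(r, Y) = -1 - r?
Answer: sqrt(-8605 - 5*sqrt(86)) ≈ 93.013*I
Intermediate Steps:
m(C, p) = -4 - 5*sqrt(C + p) (m(C, p) = -5*sqrt(p + C) + (-1 - 1*3) = -5*sqrt(C + p) + (-1 - 3) = -5*sqrt(C + p) - 4 = -4 - 5*sqrt(C + p))
sqrt(o(F(4**3, 8), 47) + m(96, 42 - 1*52)) = sqrt(-183*47 + (-4 - 5*sqrt(96 + (42 - 1*52)))) = sqrt(-8601 + (-4 - 5*sqrt(96 + (42 - 52)))) = sqrt(-8601 + (-4 - 5*sqrt(96 - 10))) = sqrt(-8601 + (-4 - 5*sqrt(86))) = sqrt(-8605 - 5*sqrt(86))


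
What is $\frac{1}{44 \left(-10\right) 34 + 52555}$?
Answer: $\frac{1}{37595} \approx 2.6599 \cdot 10^{-5}$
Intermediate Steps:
$\frac{1}{44 \left(-10\right) 34 + 52555} = \frac{1}{\left(-440\right) 34 + 52555} = \frac{1}{-14960 + 52555} = \frac{1}{37595}$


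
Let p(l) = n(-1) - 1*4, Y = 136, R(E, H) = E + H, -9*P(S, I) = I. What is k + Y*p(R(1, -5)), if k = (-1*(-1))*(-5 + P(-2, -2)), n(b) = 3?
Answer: -1267/9 ≈ -140.78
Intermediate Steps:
P(S, I) = -I/9
k = -43/9 (k = (-1*(-1))*(-5 - ⅑*(-2)) = 1*(-5 + 2/9) = 1*(-43/9) = -43/9 ≈ -4.7778)
p(l) = -1 (p(l) = 3 - 1*4 = 3 - 4 = -1)
k + Y*p(R(1, -5)) = -43/9 + 136*(-1) = -43/9 - 136 = -1267/9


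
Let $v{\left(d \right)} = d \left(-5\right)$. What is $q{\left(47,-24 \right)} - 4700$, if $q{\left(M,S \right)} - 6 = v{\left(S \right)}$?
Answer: $-4574$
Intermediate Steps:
$v{\left(d \right)} = - 5 d$
$q{\left(M,S \right)} = 6 - 5 S$
$q{\left(47,-24 \right)} - 4700 = \left(6 - -120\right) - 4700 = \left(6 + 120\right) - 4700 = 126 - 4700 = -4574$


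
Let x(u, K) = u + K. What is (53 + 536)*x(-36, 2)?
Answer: -20026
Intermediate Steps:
x(u, K) = K + u
(53 + 536)*x(-36, 2) = (53 + 536)*(2 - 36) = 589*(-34) = -20026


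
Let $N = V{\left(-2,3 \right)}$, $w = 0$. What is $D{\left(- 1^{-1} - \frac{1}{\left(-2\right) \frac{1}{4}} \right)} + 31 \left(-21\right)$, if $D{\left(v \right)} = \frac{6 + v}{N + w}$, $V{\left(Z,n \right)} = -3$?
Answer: $- \frac{1960}{3} \approx -653.33$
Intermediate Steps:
$N = -3$
$D{\left(v \right)} = -2 - \frac{v}{3}$ ($D{\left(v \right)} = \frac{6 + v}{-3 + 0} = \frac{6 + v}{-3} = \left(6 + v\right) \left(- \frac{1}{3}\right) = -2 - \frac{v}{3}$)
$D{\left(- 1^{-1} - \frac{1}{\left(-2\right) \frac{1}{4}} \right)} + 31 \left(-21\right) = \left(-2 - \frac{- 1^{-1} - \frac{1}{\left(-2\right) \frac{1}{4}}}{3}\right) + 31 \left(-21\right) = \left(-2 - \frac{\left(-1\right) 1 - \frac{1}{\left(-2\right) \frac{1}{4}}}{3}\right) - 651 = \left(-2 - \frac{-1 - \frac{1}{- \frac{1}{2}}}{3}\right) - 651 = \left(-2 - \frac{-1 - -2}{3}\right) - 651 = \left(-2 - \frac{-1 + 2}{3}\right) - 651 = \left(-2 - \frac{1}{3}\right) - 651 = - \frac{7}{3} - 651 = - \frac{1960}{3}$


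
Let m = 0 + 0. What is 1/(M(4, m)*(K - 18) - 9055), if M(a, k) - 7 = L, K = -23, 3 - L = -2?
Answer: -1/9547 ≈ -0.00010474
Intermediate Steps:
m = 0
L = 5 (L = 3 - 1*(-2) = 3 + 2 = 5)
M(a, k) = 12 (M(a, k) = 7 + 5 = 12)
1/(M(4, m)*(K - 18) - 9055) = 1/(12*(-23 - 18) - 9055) = 1/(12*(-41) - 9055) = 1/(-492 - 9055) = 1/(-9547) = -1/9547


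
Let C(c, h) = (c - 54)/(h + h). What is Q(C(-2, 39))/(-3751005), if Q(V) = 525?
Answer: -35/250067 ≈ -0.00013996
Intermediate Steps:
C(c, h) = (-54 + c)/(2*h) (C(c, h) = (-54 + c)/((2*h)) = (-54 + c)*(1/(2*h)) = (-54 + c)/(2*h))
Q(C(-2, 39))/(-3751005) = 525/(-3751005) = 525*(-1/3751005) = -35/250067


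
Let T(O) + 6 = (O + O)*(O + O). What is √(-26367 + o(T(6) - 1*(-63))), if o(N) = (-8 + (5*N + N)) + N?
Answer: 2*I*√6242 ≈ 158.01*I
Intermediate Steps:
T(O) = -6 + 4*O² (T(O) = -6 + (O + O)*(O + O) = -6 + (2*O)*(2*O) = -6 + 4*O²)
o(N) = -8 + 7*N (o(N) = (-8 + 6*N) + N = -8 + 7*N)
√(-26367 + o(T(6) - 1*(-63))) = √(-26367 + (-8 + 7*((-6 + 4*6²) - 1*(-63)))) = √(-26367 + (-8 + 7*((-6 + 4*36) + 63))) = √(-26367 + (-8 + 7*((-6 + 144) + 63))) = √(-26367 + (-8 + 7*(138 + 63))) = √(-26367 + (-8 + 7*201)) = √(-26367 + (-8 + 1407)) = √(-26367 + 1399) = √(-24968) = 2*I*√6242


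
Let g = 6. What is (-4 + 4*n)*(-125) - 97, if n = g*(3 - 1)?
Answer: -5597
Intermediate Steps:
n = 12 (n = 6*(3 - 1) = 6*2 = 12)
(-4 + 4*n)*(-125) - 97 = (-4 + 4*12)*(-125) - 97 = (-4 + 48)*(-125) - 97 = 44*(-125) - 97 = -5500 - 97 = -5597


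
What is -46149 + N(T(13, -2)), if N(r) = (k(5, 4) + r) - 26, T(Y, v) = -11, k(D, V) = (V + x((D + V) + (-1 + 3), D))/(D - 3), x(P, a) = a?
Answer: -92363/2 ≈ -46182.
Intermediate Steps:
k(D, V) = (D + V)/(-3 + D) (k(D, V) = (V + D)/(D - 3) = (D + V)/(-3 + D))
N(r) = -43/2 + r (N(r) = ((5 + 4)/(-3 + 5) + r) - 26 = (9/2 + r) - 26 = -43/2 + r)
-46149 + N(T(13, -2)) = -46149 + (-43/2 - 11) = -46149 - 65/2 = -92363/2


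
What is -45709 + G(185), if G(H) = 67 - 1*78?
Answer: -45720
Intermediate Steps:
G(H) = -11 (G(H) = 67 - 78 = -11)
-45709 + G(185) = -45709 - 11 = -45720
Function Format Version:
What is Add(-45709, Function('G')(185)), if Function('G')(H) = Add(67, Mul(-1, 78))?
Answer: -45720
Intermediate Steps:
Function('G')(H) = -11 (Function('G')(H) = Add(67, -78) = -11)
Add(-45709, Function('G')(185)) = Add(-45709, -11) = -45720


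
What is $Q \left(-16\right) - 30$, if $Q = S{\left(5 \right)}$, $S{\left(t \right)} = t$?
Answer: $-110$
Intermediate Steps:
$Q = 5$
$Q \left(-16\right) - 30 = 5 \left(-16\right) - 30 = -80 - 30 = -110$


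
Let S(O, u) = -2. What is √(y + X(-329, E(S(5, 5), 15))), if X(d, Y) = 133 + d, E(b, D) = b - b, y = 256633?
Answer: 3*√28493 ≈ 506.40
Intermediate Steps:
E(b, D) = 0
√(y + X(-329, E(S(5, 5), 15))) = √(256633 + (133 - 329)) = √(256633 - 196) = √256437 = 3*√28493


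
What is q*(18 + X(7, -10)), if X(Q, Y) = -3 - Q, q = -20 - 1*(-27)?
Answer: 56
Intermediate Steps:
q = 7 (q = -20 + 27 = 7)
q*(18 + X(7, -10)) = 7*(18 + (-3 - 1*7)) = 7*(18 + (-3 - 7)) = 7*(18 - 10) = 7*8 = 56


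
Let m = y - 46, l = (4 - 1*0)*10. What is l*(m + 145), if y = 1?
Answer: 4000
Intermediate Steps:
l = 40 (l = (4 + 0)*10 = 4*10 = 40)
m = -45 (m = 1 - 46 = -45)
l*(m + 145) = 40*(-45 + 145) = 40*100 = 4000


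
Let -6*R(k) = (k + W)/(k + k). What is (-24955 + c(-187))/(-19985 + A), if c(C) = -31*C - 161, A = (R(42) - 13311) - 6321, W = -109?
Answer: 9736776/19966901 ≈ 0.48765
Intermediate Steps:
R(k) = -(-109 + k)/(12*k) (R(k) = -(k - 109)/(6*(k + k)) = -(-109 + k)/(6*(2*k)) = -(-109 + k)*1/(2*k)/6 = -(-109 + k)/(12*k))
A = -9894461/504 (A = ((1/12)*(109 - 1*42)/42 - 13311) - 6321 = ((1/12)*(1/42)*(109 - 42) - 13311) - 6321 = ((1/12)*(1/42)*67 - 13311) - 6321 = (67/504 - 13311) - 6321 = -6708677/504 - 6321 = -9894461/504 ≈ -19632.)
c(C) = -161 - 31*C
(-24955 + c(-187))/(-19985 + A) = (-24955 + (-161 - 31*(-187)))/(-19985 - 9894461/504) = (-24955 + (-161 + 5797))/(-19966901/504) = (-24955 + 5636)*(-504/19966901) = -19319*(-504/19966901) = 9736776/19966901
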